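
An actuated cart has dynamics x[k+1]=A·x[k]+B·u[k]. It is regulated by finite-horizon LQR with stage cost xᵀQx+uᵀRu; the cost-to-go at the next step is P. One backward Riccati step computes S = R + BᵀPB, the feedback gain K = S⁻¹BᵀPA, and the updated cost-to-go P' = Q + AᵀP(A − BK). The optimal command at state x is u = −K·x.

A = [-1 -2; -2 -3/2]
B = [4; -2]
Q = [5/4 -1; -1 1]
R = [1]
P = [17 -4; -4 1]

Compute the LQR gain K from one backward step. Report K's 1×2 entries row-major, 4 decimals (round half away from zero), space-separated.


-0.1173 -0.3666

BᵀP = [76.0000 -18.0000]
S = R + BᵀPB = [1] + [340.0000] = [341.0000]
BᵀPA = [-40.0000 -125.0000]
K = S⁻¹·BᵀPA = [-0.1173 -0.3666]
A−BK = [-0.5308 -0.5337; -2.2346 -2.2331]
AᵀP(A−BK) = [0.3079 0.3372; 0.3372 0.4289]
P' = Q + AᵀP(A−BK) = [1.5579 -0.6628; -0.6628 1.4289]
tr(P') = 2.9868


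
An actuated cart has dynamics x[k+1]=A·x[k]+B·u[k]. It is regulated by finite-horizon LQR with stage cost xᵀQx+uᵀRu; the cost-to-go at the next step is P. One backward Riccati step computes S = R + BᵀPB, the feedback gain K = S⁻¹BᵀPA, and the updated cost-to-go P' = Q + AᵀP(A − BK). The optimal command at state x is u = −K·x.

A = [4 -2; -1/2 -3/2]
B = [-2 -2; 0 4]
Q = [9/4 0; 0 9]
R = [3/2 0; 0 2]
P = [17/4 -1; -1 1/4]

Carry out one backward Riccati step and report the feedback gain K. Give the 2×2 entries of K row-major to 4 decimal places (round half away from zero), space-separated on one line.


BᵀP = [-8.5000 2.0000; -12.5000 3.0000]
S = R + BᵀPB = [3/2 0; 0 2] + [17.0000 25.0000; 25.0000 37.0000] = [18.5000 25.0000; 25.0000 39.0000]
BᵀPA = [-35.0000 14.0000; -51.5000 20.5000]
K = S⁻¹·BᵀPA = [-0.8031 0.3472; -0.8057 0.3031]
A−BK = [0.7824 -0.6995; 2.7228 -2.7124]
AᵀP(A−BK) = [2.4602 -1.0521; -1.0521 0.4887]
P' = Q + AᵀP(A−BK) = [4.7102 -1.0521; -1.0521 9.4887]
tr(P') = 14.1988

-0.8031 0.3472 -0.8057 0.3031


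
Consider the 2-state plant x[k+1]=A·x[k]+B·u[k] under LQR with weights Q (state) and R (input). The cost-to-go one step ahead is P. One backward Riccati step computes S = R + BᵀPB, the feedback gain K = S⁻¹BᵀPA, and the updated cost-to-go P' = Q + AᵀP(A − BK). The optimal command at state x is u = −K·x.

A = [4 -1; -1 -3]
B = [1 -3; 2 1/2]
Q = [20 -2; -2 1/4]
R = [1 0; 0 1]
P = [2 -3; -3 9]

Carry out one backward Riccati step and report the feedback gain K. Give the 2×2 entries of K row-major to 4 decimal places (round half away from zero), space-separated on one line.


BᵀP = [-4.0000 15.0000; -7.5000 13.5000]
S = R + BᵀPB = [1 0; 0 1] + [26.0000 19.5000; 19.5000 29.2500] = [27.0000 19.5000; 19.5000 30.2500]
BᵀPA = [-31.0000 -41.0000; -43.5000 -33.0000]
K = S⁻¹·BᵀPA = [-0.2050 -1.3671; -1.3058 -0.2096]
A−BK = [0.2875 -0.2617; 0.0630 -0.1609]
AᵀP(A−BK) = [1.8396 0.5006; 0.5006 2.0304]
P' = Q + AᵀP(A−BK) = [21.8396 -1.4994; -1.4994 2.2804]
tr(P') = 24.1200

-0.2050 -1.3671 -1.3058 -0.2096


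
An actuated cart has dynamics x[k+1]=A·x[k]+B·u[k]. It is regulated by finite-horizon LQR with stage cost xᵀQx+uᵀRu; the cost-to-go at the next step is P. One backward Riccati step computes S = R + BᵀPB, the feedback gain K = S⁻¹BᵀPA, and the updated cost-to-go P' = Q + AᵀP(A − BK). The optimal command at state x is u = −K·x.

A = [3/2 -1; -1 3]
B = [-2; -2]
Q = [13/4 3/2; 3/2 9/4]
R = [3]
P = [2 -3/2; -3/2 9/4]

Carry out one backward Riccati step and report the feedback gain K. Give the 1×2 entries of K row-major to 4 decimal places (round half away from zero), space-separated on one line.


BᵀP = [-1.0000 -1.5000]
S = R + BᵀPB = [3] + [5.0000] = [8.0000]
BᵀPA = [0.0000 -3.5000]
K = S⁻¹·BᵀPA = [0.0000 -0.4375]
A−BK = [1.5000 -1.8750; -1.0000 2.1250]
AᵀP(A−BK) = [11.2500 -18.0000; -18.0000 29.7188]
P' = Q + AᵀP(A−BK) = [14.5000 -16.5000; -16.5000 31.9688]
tr(P') = 46.4688

0.0000 -0.4375


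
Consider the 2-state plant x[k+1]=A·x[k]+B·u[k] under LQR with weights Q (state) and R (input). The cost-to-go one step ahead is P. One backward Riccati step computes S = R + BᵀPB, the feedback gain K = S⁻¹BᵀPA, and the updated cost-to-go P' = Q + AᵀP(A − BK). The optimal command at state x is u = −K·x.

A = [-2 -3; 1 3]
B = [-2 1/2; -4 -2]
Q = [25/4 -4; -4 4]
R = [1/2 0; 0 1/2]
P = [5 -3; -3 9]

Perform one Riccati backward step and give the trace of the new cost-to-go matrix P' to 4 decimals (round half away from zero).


BᵀP = [2.0000 -30.0000; 8.5000 -19.5000]
S = R + BᵀPB = [1/2 0; 0 1/2] + [116.0000 61.0000; 61.0000 43.2500] = [116.5000 61.0000; 61.0000 43.7500]
BᵀPA = [-34.0000 -96.0000; -36.5000 -84.0000]
K = S⁻¹·BᵀPA = [0.5371 0.6716; -1.5832 -2.8564]
A−BK = [-0.1342 -0.2287; -0.0179 -0.0264]
AᵀP(A−BK) = [1.4760 2.5762; 2.5762 4.5364]
P' = Q + AᵀP(A−BK) = [7.7260 -1.4238; -1.4238 8.5364]
tr(P') = 16.2624

16.2624


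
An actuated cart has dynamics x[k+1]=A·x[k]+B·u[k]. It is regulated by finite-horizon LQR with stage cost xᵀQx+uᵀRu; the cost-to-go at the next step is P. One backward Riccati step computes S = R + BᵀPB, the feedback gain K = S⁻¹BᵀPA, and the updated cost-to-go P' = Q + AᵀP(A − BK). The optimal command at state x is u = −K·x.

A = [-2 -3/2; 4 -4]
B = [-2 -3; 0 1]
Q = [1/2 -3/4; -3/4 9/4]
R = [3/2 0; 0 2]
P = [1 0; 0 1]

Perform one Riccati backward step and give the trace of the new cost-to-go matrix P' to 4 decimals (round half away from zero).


29.2208

BᵀP = [-2.0000 0.0000; -3.0000 1.0000]
S = R + BᵀPB = [3/2 0; 0 2] + [4.0000 6.0000; 6.0000 10.0000] = [5.5000 6.0000; 6.0000 12.0000]
BᵀPA = [4.0000 3.0000; 10.0000 0.5000]
K = S⁻¹·BᵀPA = [-0.4000 1.1000; 1.0333 -0.5083]
A−BK = [0.3000 -0.8250; 2.9667 -3.4917]
AᵀP(A−BK) = [11.2667 -12.3167; -12.3167 15.2042]
P' = Q + AᵀP(A−BK) = [11.7667 -13.0667; -13.0667 17.4542]
tr(P') = 29.2208


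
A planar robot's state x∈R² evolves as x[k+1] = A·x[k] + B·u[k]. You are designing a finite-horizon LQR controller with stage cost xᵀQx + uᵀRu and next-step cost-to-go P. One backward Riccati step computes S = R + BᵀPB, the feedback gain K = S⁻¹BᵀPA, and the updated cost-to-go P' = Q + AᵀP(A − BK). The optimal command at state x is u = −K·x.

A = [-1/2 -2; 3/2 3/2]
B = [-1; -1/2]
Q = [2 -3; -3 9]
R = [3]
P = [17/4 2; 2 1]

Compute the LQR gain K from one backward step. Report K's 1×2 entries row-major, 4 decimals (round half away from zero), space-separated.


BᵀP = [-5.2500 -2.5000]
S = R + BᵀPB = [3] + [6.5000] = [9.5000]
BᵀPA = [-1.1250 6.7500]
K = S⁻¹·BᵀPA = [-0.1184 0.7105]
A−BK = [-0.6184 -1.2895; 1.4408 1.8553]
AᵀP(A−BK) = [0.1793 -0.2007; -0.2007 2.4539]
P' = Q + AᵀP(A−BK) = [2.1793 -3.2007; -3.2007 11.4539]
tr(P') = 13.6332

-0.1184 0.7105


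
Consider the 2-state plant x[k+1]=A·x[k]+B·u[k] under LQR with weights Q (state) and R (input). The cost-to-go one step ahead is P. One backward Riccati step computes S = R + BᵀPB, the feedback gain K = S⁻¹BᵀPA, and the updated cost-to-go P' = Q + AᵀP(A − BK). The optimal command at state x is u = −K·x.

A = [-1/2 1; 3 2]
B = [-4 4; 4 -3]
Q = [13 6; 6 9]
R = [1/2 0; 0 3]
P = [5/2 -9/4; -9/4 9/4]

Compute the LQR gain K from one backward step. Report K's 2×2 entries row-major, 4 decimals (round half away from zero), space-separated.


BᵀP = [-19.0000 18.0000; 16.7500 -15.7500]
S = R + BᵀPB = [1/2 0; 0 3] + [148.0000 -130.0000; -130.0000 114.2500] = [148.5000 -130.0000; -130.0000 117.2500]
BᵀPA = [63.5000 17.0000; -55.6250 -14.7500]
K = S⁻¹·BᵀPA = [0.4185 0.1481; -0.0104 0.0384]
A−BK = [1.2156 1.4388; 1.2948 1.5228]
AᵀP(A−BK) = [0.4714 0.4820; 0.4820 0.5488]
P' = Q + AᵀP(A−BK) = [13.4714 6.4820; 6.4820 9.5488]
tr(P') = 23.0202

0.4185 0.1481 -0.0104 0.0384


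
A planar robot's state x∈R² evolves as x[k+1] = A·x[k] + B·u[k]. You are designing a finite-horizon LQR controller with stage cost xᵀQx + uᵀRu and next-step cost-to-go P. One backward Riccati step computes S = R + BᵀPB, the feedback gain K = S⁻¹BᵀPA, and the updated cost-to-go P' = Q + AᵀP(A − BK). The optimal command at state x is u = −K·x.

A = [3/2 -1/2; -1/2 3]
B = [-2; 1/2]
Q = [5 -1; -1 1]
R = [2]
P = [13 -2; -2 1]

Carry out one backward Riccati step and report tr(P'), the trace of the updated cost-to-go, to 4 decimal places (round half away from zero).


BᵀP = [-27.0000 4.5000]
S = R + BᵀPB = [2] + [56.2500] = [58.2500]
BᵀPA = [-42.7500 27.0000]
K = S⁻¹·BᵀPA = [-0.7339 0.4635]
A−BK = [0.0322 0.4270; -0.1330 2.7682]
AᵀP(A−BK) = [1.1255 -0.9345; -0.9345 5.7350]
P' = Q + AᵀP(A−BK) = [6.1255 -1.9345; -1.9345 6.7350]
tr(P') = 12.8605

12.8605


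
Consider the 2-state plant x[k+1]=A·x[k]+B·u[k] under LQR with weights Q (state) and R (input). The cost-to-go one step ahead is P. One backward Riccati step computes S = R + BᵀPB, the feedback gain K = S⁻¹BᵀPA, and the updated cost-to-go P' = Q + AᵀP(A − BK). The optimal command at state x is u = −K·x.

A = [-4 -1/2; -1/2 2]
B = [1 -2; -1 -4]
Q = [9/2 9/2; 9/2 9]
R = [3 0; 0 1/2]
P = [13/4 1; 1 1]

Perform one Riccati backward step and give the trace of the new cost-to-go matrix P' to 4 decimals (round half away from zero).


22.0793

BᵀP = [2.2500 0.0000; -10.5000 -6.0000]
S = R + BᵀPB = [3 0; 0 1/2] + [2.2500 -4.5000; -4.5000 45.0000] = [5.2500 -4.5000; -4.5000 45.5000]
BᵀPA = [-9.0000 -1.1250; 45.0000 -6.7500]
K = S⁻¹·BᵀPA = [-0.9468 -0.3731; 0.8954 -0.1852]
A−BK = [-1.2624 -0.4974; 2.1346 0.8859]
AᵀP(A−BK) = [7.4370 2.7286; 2.7286 1.1424]
P' = Q + AᵀP(A−BK) = [11.9370 7.2286; 7.2286 10.1424]
tr(P') = 22.0793


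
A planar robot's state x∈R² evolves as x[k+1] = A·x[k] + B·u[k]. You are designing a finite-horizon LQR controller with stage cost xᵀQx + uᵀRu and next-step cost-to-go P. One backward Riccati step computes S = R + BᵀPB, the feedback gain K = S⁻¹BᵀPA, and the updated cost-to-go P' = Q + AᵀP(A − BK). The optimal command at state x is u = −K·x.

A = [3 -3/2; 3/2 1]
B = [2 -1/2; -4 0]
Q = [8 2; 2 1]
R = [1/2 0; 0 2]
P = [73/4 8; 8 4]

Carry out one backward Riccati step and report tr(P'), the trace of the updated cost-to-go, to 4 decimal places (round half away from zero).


BᵀP = [4.5000 0.0000; -9.1250 -4.0000]
S = R + BᵀPB = [1/2 0; 0 2] + [9.0000 -2.2500; -2.2500 4.5625] = [9.5000 -2.2500; -2.2500 6.5625]
BᵀPA = [13.5000 -6.7500; -33.3750 9.6875]
K = S⁻¹·BᵀPA = [0.2357 -0.3928; -5.0049 1.3415]
A−BK = [0.0262 -0.0436; 2.4427 -0.5712]
AᵀP(A−BK) = [75.0295 -20.0491; -20.0491 5.4152]
P' = Q + AᵀP(A−BK) = [83.0295 -18.0491; -18.0491 6.4152]
tr(P') = 89.4446

89.4446


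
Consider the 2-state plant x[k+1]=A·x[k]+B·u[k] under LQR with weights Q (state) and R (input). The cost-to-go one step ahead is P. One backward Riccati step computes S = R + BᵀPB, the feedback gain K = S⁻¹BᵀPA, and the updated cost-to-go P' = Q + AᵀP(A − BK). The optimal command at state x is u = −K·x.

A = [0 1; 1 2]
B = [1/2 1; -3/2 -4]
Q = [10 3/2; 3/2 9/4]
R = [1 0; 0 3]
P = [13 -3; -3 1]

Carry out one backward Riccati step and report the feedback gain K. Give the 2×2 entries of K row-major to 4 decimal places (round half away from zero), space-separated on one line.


-0.0805 0.3103 -0.0920 0.0690

BᵀP = [11.0000 -3.0000; 25.0000 -7.0000]
S = R + BᵀPB = [1 0; 0 3] + [10.0000 23.0000; 23.0000 53.0000] = [11.0000 23.0000; 23.0000 56.0000]
BᵀPA = [-3.0000 5.0000; -7.0000 11.0000]
K = S⁻¹·BᵀPA = [-0.0805 0.3103; -0.0920 0.0690]
A−BK = [0.1322 0.7759; 0.5115 2.7414]
AᵀP(A−BK) = [0.1149 0.4138; 0.4138 2.6897]
P' = Q + AᵀP(A−BK) = [10.1149 1.9138; 1.9138 4.9397]
tr(P') = 15.0546


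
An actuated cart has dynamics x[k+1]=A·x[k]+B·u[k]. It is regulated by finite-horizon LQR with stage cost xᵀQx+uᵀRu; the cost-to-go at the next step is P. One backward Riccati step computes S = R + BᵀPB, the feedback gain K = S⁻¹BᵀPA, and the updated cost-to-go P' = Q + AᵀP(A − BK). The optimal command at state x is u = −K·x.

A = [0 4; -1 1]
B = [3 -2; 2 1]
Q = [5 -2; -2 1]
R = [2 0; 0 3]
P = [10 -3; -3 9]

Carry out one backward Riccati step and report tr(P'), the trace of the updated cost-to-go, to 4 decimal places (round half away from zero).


9.5874

BᵀP = [24.0000 9.0000; -23.0000 15.0000]
S = R + BᵀPB = [2 0; 0 3] + [90.0000 -39.0000; -39.0000 61.0000] = [92.0000 -39.0000; -39.0000 64.0000]
BᵀPA = [-9.0000 105.0000; -15.0000 -77.0000]
K = S⁻¹·BᵀPA = [-0.2659 0.8512; -0.3964 -0.6845]
A−BK = [0.0048 0.0776; -0.0719 -0.0179]
AᵀP(A−BK) = [0.6616 0.3936; 0.3936 2.9258]
P' = Q + AᵀP(A−BK) = [5.6616 -1.6064; -1.6064 3.9258]
tr(P') = 9.5874


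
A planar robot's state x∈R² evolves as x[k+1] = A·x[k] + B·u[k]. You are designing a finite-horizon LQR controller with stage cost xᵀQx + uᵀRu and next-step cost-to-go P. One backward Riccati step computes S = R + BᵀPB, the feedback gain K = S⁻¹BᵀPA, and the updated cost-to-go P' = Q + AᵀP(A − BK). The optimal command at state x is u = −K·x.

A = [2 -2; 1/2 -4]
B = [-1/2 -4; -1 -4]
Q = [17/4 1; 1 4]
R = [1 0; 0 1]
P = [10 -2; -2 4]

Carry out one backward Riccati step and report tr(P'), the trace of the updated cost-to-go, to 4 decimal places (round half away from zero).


BᵀP = [-3.0000 -3.0000; -32.0000 -8.0000]
S = R + BᵀPB = [1 0; 0 1] + [4.5000 24.0000; 24.0000 160.0000] = [5.5000 24.0000; 24.0000 161.0000]
BᵀPA = [-7.5000 18.0000; -68.0000 96.0000]
K = S⁻¹·BᵀPA = [1.3716 1.9192; -0.6268 0.3102]
A−BK = [0.1785 0.2003; -0.6357 -0.8401]
AᵀP(A−BK) = [4.6632 5.4863; 5.4863 7.6769]
P' = Q + AᵀP(A−BK) = [8.9132 6.4863; 6.4863 11.6769]
tr(P') = 20.5901

20.5901


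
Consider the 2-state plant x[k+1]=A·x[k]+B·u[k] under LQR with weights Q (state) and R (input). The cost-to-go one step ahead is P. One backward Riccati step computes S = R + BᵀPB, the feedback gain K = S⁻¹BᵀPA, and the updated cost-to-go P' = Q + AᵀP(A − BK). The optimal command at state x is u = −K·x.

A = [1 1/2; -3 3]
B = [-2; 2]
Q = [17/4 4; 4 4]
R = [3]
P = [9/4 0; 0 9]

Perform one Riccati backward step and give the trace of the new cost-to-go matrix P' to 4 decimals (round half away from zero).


BᵀP = [-4.5000 18.0000]
S = R + BᵀPB = [3] + [45.0000] = [48.0000]
BᵀPA = [-58.5000 51.7500]
K = S⁻¹·BᵀPA = [-1.2188 1.0781]
A−BK = [-1.4375 2.6563; -0.5625 0.8438]
AᵀP(A−BK) = [11.9531 -16.8047; -16.8047 25.7695]
P' = Q + AᵀP(A−BK) = [16.2031 -12.8047; -12.8047 29.7695]
tr(P') = 45.9727

45.9727


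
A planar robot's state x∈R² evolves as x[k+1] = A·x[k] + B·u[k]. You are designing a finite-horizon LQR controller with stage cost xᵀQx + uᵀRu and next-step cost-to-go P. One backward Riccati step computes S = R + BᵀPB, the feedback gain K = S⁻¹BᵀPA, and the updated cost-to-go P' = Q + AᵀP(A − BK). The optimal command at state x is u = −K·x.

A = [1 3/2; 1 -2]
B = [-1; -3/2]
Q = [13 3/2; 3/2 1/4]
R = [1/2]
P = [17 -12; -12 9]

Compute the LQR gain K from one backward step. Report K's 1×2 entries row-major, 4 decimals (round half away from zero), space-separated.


-0.2857 2.5714

BᵀP = [1.0000 -1.5000]
S = R + BᵀPB = [1/2] + [1.2500] = [1.7500]
BᵀPA = [-0.5000 4.5000]
K = S⁻¹·BᵀPA = [-0.2857 2.5714]
A−BK = [0.7143 4.0714; 0.5714 1.8571]
AᵀP(A−BK) = [1.8571 14.7857; 14.7857 134.6786]
P' = Q + AᵀP(A−BK) = [14.8571 16.2857; 16.2857 134.9286]
tr(P') = 149.7857


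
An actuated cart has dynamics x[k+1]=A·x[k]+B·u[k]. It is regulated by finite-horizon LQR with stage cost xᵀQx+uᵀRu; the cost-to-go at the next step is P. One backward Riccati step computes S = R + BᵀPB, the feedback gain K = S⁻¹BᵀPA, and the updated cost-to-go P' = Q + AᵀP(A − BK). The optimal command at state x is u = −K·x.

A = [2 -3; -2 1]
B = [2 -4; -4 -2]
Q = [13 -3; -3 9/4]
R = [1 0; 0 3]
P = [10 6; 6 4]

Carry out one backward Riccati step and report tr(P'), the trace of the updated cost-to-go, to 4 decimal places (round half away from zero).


BᵀP = [-4.0000 -4.0000; -52.0000 -32.0000]
S = R + BᵀPB = [1 0; 0 3] + [8.0000 24.0000; 24.0000 272.0000] = [9.0000 24.0000; 24.0000 275.0000]
BᵀPA = [0.0000 8.0000; -40.0000 124.0000]
K = S⁻¹·BᵀPA = [0.5055 -0.4086; -0.1896 0.4866]
A−BK = [0.2306 -0.2364; -0.3570 0.3386]
AᵀP(A−BK) = [0.4171 -0.5371; -0.5371 0.9342]
P' = Q + AᵀP(A−BK) = [13.4171 -3.5371; -3.5371 3.1842]
tr(P') = 16.6012

16.6012


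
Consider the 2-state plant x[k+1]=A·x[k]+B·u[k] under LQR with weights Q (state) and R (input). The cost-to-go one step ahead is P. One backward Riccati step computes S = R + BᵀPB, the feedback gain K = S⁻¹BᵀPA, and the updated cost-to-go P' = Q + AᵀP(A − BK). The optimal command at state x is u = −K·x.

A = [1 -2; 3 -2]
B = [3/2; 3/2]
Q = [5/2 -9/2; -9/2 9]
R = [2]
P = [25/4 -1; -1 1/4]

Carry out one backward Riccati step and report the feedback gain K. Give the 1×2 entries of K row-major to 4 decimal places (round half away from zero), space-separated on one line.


0.3711 -1.1134

BᵀP = [7.8750 -1.1250]
S = R + BᵀPB = [2] + [10.1250] = [12.1250]
BᵀPA = [4.5000 -13.5000]
K = S⁻¹·BᵀPA = [0.3711 -1.1134]
A−BK = [0.4433 -0.3299; 2.4433 -0.3299]
AᵀP(A−BK) = [0.8299 -0.9897; -0.9897 2.9691]
P' = Q + AᵀP(A−BK) = [3.3299 -5.4897; -5.4897 11.9691]
tr(P') = 15.2990


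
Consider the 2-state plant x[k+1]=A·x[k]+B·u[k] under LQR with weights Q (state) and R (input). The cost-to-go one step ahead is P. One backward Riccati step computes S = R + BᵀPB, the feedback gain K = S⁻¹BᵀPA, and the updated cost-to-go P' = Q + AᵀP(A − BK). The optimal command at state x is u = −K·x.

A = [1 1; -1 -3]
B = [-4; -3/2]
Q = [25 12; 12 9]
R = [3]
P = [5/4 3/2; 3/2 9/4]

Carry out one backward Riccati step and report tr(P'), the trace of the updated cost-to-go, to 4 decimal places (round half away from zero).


37.4417

BᵀP = [-7.2500 -9.3750]
S = R + BᵀPB = [3] + [43.0625] = [46.0625]
BᵀPA = [2.1250 20.8750]
K = S⁻¹·BᵀPA = [0.0461 0.4532]
A−BK = [1.1845 2.8128; -0.9308 -2.3202]
AᵀP(A−BK) = [0.4020 1.0370; 1.0370 3.0397]
P' = Q + AᵀP(A−BK) = [25.4020 13.0370; 13.0370 12.0397]
tr(P') = 37.4417


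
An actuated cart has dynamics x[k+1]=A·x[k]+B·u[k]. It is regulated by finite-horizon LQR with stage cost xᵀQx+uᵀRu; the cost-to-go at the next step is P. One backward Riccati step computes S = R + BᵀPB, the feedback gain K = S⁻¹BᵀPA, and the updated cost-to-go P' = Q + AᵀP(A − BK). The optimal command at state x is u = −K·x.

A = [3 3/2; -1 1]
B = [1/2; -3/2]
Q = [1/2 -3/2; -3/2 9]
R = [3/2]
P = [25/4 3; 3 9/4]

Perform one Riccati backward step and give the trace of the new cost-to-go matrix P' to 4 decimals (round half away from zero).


69.6390

BᵀP = [-1.3750 -1.8750]
S = R + BᵀPB = [3/2] + [2.1250] = [3.6250]
BᵀPA = [-2.2500 -3.9375]
K = S⁻¹·BᵀPA = [-0.6207 -1.0862]
A−BK = [3.3103 2.0431; -1.9310 -0.6293]
AᵀP(A−BK) = [39.1034 27.9310; 27.9310 21.0356]
P' = Q + AᵀP(A−BK) = [39.6034 26.4310; 26.4310 30.0356]
tr(P') = 69.6390


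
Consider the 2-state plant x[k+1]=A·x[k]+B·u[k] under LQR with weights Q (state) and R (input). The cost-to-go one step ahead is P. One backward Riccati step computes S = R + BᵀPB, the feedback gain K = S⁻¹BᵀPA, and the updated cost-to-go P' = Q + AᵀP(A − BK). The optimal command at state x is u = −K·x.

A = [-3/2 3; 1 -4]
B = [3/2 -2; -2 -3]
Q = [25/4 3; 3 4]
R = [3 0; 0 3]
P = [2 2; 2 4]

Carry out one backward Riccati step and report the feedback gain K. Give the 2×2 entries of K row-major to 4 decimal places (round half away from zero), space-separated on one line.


-0.4389 1.1924 0.0910 0.1934

BᵀP = [-1.0000 -5.0000; -10.0000 -16.0000]
S = R + BᵀPB = [3 0; 0 3] + [8.5000 17.0000; 17.0000 68.0000] = [11.5000 17.0000; 17.0000 71.0000]
BᵀPA = [-3.5000 17.0000; -1.0000 34.0000]
K = S⁻¹·BᵀPA = [-0.4389 1.1924; 0.0910 0.1934]
A−BK = [-0.6597 1.5981; 0.3953 -1.0351]
AᵀP(A−BK) = [1.0550 -2.6332; -2.6332 7.1545]
P' = Q + AᵀP(A−BK) = [7.3050 0.3668; 0.3668 11.1545]
tr(P') = 18.4595


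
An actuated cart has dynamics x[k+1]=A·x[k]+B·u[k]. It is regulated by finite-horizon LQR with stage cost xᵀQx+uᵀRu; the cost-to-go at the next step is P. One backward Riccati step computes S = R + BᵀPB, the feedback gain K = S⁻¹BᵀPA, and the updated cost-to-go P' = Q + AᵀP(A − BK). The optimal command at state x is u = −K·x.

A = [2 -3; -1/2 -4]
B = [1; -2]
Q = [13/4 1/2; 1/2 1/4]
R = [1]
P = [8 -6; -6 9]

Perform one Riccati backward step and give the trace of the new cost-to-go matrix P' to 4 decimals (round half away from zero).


63.7790

BᵀP = [20.0000 -24.0000]
S = R + BᵀPB = [1] + [68.0000] = [69.0000]
BᵀPA = [52.0000 36.0000]
K = S⁻¹·BᵀPA = [0.7536 0.5217]
A−BK = [1.2464 -3.5217; 1.0072 -2.9565]
AᵀP(A−BK) = [7.0616 -18.1304; -18.1304 53.2174]
P' = Q + AᵀP(A−BK) = [10.3116 -17.6304; -17.6304 53.4674]
tr(P') = 63.7790


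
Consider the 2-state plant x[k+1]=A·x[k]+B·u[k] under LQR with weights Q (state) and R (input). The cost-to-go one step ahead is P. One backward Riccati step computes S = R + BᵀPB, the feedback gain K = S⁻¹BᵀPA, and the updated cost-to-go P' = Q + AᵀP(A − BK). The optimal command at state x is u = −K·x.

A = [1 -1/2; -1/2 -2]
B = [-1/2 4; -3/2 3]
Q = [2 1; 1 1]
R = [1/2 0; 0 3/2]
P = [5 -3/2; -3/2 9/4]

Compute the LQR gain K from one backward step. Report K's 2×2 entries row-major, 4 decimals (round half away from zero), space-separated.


BᵀP = [-0.2500 -2.6250; 15.5000 0.7500]
S = R + BᵀPB = [1/2 0; 0 3/2] + [4.0625 -8.8750; -8.8750 64.2500] = [4.5625 -8.8750; -8.8750 65.7500]
BᵀPA = [1.0625 5.3750; 15.1250 -9.2500]
K = S⁻¹·BᵀPA = [0.9226 1.2264; 0.3546 0.0249]
A−BK = [0.0430 0.0138; -0.1798 -0.2349]
AᵀP(A−BK) = [0.7194 0.6959; 0.6959 0.8878]
P' = Q + AᵀP(A−BK) = [2.7194 1.6959; 1.6959 1.8878]
tr(P') = 4.6072

0.9226 1.2264 0.3546 0.0249


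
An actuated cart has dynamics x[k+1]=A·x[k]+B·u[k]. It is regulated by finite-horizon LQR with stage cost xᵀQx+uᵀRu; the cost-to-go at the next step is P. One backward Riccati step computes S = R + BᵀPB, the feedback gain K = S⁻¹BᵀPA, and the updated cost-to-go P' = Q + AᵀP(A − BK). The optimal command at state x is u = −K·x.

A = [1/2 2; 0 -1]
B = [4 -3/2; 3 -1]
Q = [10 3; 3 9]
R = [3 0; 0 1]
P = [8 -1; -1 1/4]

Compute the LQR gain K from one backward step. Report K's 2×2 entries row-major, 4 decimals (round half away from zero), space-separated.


0.0918 0.3833 -0.1111 -0.4815

BᵀP = [29.0000 -3.2500; -11.0000 1.2500]
S = R + BᵀPB = [3 0; 0 1] + [106.2500 -40.2500; -40.2500 15.2500] = [109.2500 -40.2500; -40.2500 16.2500]
BᵀPA = [14.5000 61.2500; -5.5000 -23.2500]
K = S⁻¹·BᵀPA = [0.0918 0.3833; -0.1111 -0.4815]
A−BK = [-0.0338 -0.2552; -0.3865 -2.6312]
AᵀP(A−BK) = [0.0580 0.2947; 0.2947 1.5813]
P' = Q + AᵀP(A−BK) = [10.0580 3.2947; 3.2947 10.5813]
tr(P') = 20.6393


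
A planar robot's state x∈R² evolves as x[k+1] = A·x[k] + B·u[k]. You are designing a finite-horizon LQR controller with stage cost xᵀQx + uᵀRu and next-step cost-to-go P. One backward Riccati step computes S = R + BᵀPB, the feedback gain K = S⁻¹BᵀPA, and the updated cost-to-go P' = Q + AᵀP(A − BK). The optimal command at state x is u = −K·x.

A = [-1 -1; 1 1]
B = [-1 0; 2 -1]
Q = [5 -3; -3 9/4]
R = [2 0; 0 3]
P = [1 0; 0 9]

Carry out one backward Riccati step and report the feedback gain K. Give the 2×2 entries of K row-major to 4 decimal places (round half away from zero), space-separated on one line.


BᵀP = [-1.0000 18.0000; 0.0000 -9.0000]
S = R + BᵀPB = [2 0; 0 3] + [37.0000 -18.0000; -18.0000 9.0000] = [39.0000 -18.0000; -18.0000 12.0000]
BᵀPA = [19.0000 19.0000; -9.0000 -9.0000]
K = S⁻¹·BᵀPA = [0.4583 0.4583; -0.0625 -0.0625]
A−BK = [-0.5417 -0.5417; 0.0208 0.0208]
AᵀP(A−BK) = [0.7292 0.7292; 0.7292 0.7292]
P' = Q + AᵀP(A−BK) = [5.7292 -2.2708; -2.2708 2.9792]
tr(P') = 8.7083

0.4583 0.4583 -0.0625 -0.0625


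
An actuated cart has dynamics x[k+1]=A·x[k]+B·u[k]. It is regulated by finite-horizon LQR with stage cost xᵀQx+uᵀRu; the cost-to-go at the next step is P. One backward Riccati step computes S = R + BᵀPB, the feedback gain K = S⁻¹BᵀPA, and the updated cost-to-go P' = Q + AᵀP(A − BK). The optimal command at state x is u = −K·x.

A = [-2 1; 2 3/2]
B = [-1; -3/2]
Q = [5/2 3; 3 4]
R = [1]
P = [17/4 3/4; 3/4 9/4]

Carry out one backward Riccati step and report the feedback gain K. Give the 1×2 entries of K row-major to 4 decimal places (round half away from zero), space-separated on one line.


BᵀP = [-5.3750 -4.1250]
S = R + BᵀPB = [1] + [11.5625] = [12.5625]
BᵀPA = [2.5000 -11.5625]
K = S⁻¹·BᵀPA = [0.1990 -0.9204]
A−BK = [-1.8010 0.0796; 2.2985 0.1194]
AᵀP(A−BK) = [19.5025 -0.1990; -0.1990 0.9204]
P' = Q + AᵀP(A−BK) = [22.0025 2.8010; 2.8010 4.9204]
tr(P') = 26.9229

0.1990 -0.9204


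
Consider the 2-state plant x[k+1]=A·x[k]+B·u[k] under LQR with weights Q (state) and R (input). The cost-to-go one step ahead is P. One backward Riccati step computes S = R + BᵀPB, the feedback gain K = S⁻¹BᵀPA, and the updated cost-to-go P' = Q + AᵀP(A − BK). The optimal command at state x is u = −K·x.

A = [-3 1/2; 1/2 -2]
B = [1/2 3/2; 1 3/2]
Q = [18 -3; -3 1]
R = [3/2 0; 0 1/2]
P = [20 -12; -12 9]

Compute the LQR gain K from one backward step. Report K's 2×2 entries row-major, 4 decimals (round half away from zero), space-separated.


3.7428 -2.6945 -3.7331 1.6206

BᵀP = [-2.0000 3.0000; 12.0000 -4.5000]
S = R + BᵀPB = [3/2 0; 0 1/2] + [2.0000 1.5000; 1.5000 11.2500] = [3.5000 1.5000; 1.5000 11.7500]
BᵀPA = [7.5000 -7.0000; -38.2500 15.0000]
K = S⁻¹·BᵀPA = [3.7428 -2.6945; -3.7331 1.6206]
A−BK = [0.7283 -0.5836; 2.3569 -1.7363]
AᵀP(A−BK) = [47.3875 -31.8039; -31.8039 21.8296]
P' = Q + AᵀP(A−BK) = [65.3875 -34.8039; -34.8039 22.8296]
tr(P') = 88.2170


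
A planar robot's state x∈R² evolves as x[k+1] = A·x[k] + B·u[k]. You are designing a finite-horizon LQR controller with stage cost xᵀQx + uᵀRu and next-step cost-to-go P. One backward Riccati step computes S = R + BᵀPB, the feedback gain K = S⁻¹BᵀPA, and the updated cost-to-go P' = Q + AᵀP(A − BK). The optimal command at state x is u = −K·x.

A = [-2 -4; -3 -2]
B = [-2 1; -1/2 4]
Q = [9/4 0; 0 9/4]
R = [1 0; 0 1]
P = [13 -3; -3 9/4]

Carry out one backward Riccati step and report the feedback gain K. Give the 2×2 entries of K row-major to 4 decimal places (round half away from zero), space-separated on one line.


0.6551 1.8277 -0.6432 -0.2639

BᵀP = [-24.5000 4.8750; 1.0000 6.0000]
S = R + BᵀPB = [1 0; 0 1] + [46.5625 -5.0000; -5.0000 25.0000] = [47.5625 -5.0000; -5.0000 26.0000]
BᵀPA = [34.3750 88.2500; -20.0000 -16.0000]
K = S⁻¹·BᵀPA = [0.6551 1.8277; -0.6432 -0.2639]
A−BK = [-0.0465 -0.0807; -0.0995 -0.0305]
AᵀP(A−BK) = [0.8656 1.3944; 1.3944 3.4821]
P' = Q + AᵀP(A−BK) = [3.1156 1.3944; 1.3944 5.7321]
tr(P') = 8.8477


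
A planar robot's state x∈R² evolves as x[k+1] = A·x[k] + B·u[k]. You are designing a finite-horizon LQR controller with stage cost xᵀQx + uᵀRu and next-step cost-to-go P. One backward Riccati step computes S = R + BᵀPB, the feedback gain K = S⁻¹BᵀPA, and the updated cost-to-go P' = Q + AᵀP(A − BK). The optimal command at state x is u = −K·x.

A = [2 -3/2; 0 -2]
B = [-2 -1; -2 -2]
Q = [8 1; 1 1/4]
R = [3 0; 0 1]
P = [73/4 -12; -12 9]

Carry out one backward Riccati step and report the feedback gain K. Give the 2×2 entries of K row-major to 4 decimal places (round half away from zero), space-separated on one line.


-1.6156 0.4082 1.6976 0.4374

BᵀP = [-12.5000 6.0000; 5.7500 -6.0000]
S = R + BᵀPB = [3 0; 0 1] + [13.0000 0.5000; 0.5000 6.2500] = [16.0000 0.5000; 0.5000 7.2500]
BᵀPA = [-25.0000 6.7500; 11.5000 3.3750]
K = S⁻¹·BᵀPA = [-1.6156 0.4082; 1.6976 0.4374]
A−BK = [0.4665 -0.2462; 0.1641 -0.3089]
AᵀP(A−BK) = [13.0886 -1.5745; -1.5745 0.8310]
P' = Q + AᵀP(A−BK) = [21.0886 -0.5745; -0.5745 1.0810]
tr(P') = 22.1695


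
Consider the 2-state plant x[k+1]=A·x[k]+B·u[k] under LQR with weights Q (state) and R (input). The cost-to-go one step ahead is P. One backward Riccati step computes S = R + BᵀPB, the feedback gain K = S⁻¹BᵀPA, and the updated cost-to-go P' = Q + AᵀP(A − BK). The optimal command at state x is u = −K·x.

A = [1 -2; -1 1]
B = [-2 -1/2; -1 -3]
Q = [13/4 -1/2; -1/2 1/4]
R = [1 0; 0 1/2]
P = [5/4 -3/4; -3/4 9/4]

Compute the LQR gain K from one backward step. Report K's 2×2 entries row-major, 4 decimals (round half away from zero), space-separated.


BᵀP = [-1.7500 -0.7500; 1.6250 -6.3750]
S = R + BᵀPB = [1 0; 0 1/2] + [4.2500 3.1250; 3.1250 18.3125] = [5.2500 3.1250; 3.1250 18.8125]
BᵀPA = [-1.0000 2.7500; 8.0000 -9.6250]
K = S⁻¹·BᵀPA = [-0.4923 0.9192; 0.5070 -0.6643]
A−BK = [0.2690 -0.4937; 0.0288 -0.0737]
AᵀP(A−BK) = [0.4515 -0.7662; -0.7662 1.3279]
P' = Q + AᵀP(A−BK) = [3.7015 -1.2662; -1.2662 1.5779]
tr(P') = 5.2795

-0.4923 0.9192 0.5070 -0.6643


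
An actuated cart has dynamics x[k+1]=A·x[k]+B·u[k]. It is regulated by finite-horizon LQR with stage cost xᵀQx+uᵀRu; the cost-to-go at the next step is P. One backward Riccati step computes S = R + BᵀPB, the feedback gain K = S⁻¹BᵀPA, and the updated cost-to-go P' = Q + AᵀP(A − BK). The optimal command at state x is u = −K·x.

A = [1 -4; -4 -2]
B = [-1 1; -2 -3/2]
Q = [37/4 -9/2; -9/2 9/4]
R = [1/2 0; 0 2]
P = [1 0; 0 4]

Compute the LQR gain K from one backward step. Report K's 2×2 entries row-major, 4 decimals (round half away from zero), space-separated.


BᵀP = [-1.0000 -8.0000; 1.0000 -6.0000]
S = R + BᵀPB = [1/2 0; 0 2] + [17.0000 11.0000; 11.0000 10.0000] = [17.5000 11.0000; 11.0000 12.0000]
BᵀPA = [31.0000 20.0000; 25.0000 8.0000]
K = S⁻¹·BᵀPA = [1.0899 1.7079; 1.0843 -0.8989]
A−BK = [1.0056 -1.3933; -0.1938 0.0674]
AᵀP(A−BK) = [4.1067 -2.4719; -2.4719 5.0337]
P' = Q + AᵀP(A−BK) = [13.3567 -6.9719; -6.9719 7.2837]
tr(P') = 20.6404

1.0899 1.7079 1.0843 -0.8989


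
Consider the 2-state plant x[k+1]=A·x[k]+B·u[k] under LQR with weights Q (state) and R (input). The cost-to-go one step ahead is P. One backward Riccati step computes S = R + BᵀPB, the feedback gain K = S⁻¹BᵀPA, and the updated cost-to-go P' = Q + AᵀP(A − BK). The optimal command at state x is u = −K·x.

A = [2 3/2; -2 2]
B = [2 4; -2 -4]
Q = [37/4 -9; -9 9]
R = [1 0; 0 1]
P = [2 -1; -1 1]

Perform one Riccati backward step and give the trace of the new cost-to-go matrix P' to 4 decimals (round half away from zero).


20.8985

BᵀP = [6.0000 -4.0000; 12.0000 -8.0000]
S = R + BᵀPB = [1 0; 0 1] + [20.0000 40.0000; 40.0000 80.0000] = [21.0000 40.0000; 40.0000 81.0000]
BᵀPA = [20.0000 1.0000; 40.0000 2.0000]
K = S⁻¹·BᵀPA = [0.1980 0.0099; 0.3960 0.0198]
A−BK = [0.0198 1.4010; -0.0198 2.0990]
AᵀP(A−BK) = [0.1980 0.0099; 0.0099 2.4505]
P' = Q + AᵀP(A−BK) = [9.4480 -8.9901; -8.9901 11.4505]
tr(P') = 20.8985


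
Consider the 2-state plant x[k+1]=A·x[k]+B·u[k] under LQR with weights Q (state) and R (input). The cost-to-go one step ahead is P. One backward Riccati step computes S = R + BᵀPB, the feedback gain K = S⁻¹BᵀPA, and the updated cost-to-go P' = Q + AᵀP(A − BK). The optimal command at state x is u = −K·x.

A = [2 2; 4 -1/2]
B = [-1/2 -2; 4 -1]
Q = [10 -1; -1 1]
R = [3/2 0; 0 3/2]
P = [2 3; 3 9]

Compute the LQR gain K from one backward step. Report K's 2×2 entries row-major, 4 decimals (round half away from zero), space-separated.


BᵀP = [11.0000 34.5000; -7.0000 -15.0000]
S = R + BᵀPB = [3/2 0; 0 3/2] + [132.5000 -56.5000; -56.5000 29.0000] = [134.0000 -56.5000; -56.5000 30.5000]
BᵀPA = [160.0000 4.7500; -74.0000 -6.5000]
K = S⁻¹·BᵀPA = [0.7812 -0.2485; -0.9790 -0.6735]
A−BK = [0.4325 0.5287; -0.1039 -0.1794]
AᵀP(A−BK) = [2.5549 0.9254; 0.9254 1.0527]
P' = Q + AᵀP(A−BK) = [12.5549 -0.0746; -0.0746 2.0527]
tr(P') = 14.6076

0.7812 -0.2485 -0.9790 -0.6735


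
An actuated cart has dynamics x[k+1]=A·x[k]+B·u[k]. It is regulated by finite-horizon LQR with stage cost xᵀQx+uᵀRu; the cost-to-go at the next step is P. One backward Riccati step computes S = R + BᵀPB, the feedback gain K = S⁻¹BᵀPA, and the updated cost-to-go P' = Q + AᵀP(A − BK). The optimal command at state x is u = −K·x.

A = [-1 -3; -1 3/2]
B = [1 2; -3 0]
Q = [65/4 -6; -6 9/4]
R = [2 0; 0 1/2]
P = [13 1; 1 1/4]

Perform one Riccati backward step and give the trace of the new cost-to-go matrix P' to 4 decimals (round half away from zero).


19.8828

BᵀP = [10.0000 0.2500; 26.0000 2.0000]
S = R + BᵀPB = [2 0; 0 1/2] + [9.2500 20.0000; 20.0000 52.0000] = [11.2500 20.0000; 20.0000 52.5000]
BᵀPA = [-10.2500 -29.6250; -28.0000 -75.0000]
K = S⁻¹·BᵀPA = [0.1148 -0.2902; -0.5770 -1.3180]
A−BK = [0.0393 -0.0738; -0.6557 0.6295]
AᵀP(A−BK) = [0.2689 0.2459; 0.2459 1.1139]
P' = Q + AᵀP(A−BK) = [16.5189 -5.7541; -5.7541 3.3639]
tr(P') = 19.8828


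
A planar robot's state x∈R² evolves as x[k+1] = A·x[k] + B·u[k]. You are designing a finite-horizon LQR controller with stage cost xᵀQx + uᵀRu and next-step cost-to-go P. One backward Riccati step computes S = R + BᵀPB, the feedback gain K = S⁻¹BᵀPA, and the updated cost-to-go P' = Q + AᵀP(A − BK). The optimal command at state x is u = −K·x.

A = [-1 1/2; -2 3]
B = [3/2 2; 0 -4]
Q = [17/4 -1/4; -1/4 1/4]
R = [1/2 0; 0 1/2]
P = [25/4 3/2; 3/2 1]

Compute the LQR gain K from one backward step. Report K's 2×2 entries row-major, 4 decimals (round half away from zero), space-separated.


-1.2451 1.2374 0.4365 -0.6751

BᵀP = [9.3750 2.2500; 6.5000 -1.0000]
S = R + BᵀPB = [1/2 0; 0 1/2] + [14.0625 9.7500; 9.7500 17.0000] = [14.5625 9.7500; 9.7500 17.5000]
BᵀPA = [-13.8750 11.4375; -4.5000 0.2500]
K = S⁻¹·BᵀPA = [-1.2451 1.2374; 0.4365 -0.6751]
A−BK = [-0.0055 -0.0059; -0.2539 0.2994]
AᵀP(A−BK) = [0.9392 -0.9937; -0.9937 1.0781]
P' = Q + AᵀP(A−BK) = [5.1892 -1.2437; -1.2437 1.3281]
tr(P') = 6.5173


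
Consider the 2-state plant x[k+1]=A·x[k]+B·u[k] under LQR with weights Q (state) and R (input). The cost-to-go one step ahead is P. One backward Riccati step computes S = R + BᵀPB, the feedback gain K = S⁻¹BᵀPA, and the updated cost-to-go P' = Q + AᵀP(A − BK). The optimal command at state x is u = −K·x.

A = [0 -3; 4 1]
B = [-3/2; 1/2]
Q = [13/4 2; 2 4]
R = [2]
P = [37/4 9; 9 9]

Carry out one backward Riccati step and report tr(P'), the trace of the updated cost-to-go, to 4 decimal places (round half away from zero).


45.7797

BᵀP = [-9.3750 -9.0000]
S = R + BᵀPB = [2] + [9.5625] = [11.5625]
BᵀPA = [-36.0000 19.1250]
K = S⁻¹·BᵀPA = [-3.1135 1.6541]
A−BK = [-4.6703 -0.5189; 5.5568 0.1730]
AᵀP(A−BK) = [31.9135 -12.4541; -12.4541 6.6162]
P' = Q + AᵀP(A−BK) = [35.1635 -10.4541; -10.4541 10.6162]
tr(P') = 45.7797


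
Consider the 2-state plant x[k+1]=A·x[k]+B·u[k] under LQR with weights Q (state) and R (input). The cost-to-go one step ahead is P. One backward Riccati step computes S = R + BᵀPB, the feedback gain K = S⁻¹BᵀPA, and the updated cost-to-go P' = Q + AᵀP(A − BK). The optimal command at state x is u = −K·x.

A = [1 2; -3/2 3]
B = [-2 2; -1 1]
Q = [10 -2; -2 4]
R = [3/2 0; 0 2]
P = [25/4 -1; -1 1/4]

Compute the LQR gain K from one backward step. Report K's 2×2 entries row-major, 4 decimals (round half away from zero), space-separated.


BᵀP = [-11.5000 1.7500; 11.5000 -1.7500]
S = R + BᵀPB = [3/2 0; 0 2] + [21.2500 -21.2500; -21.2500 21.2500] = [22.7500 -21.2500; -21.2500 23.2500]
BᵀPA = [-14.1250 -17.7500; 14.1250 17.7500]
K = S⁻¹·BᵀPA = [-0.3651 -0.4588; 0.2738 0.3441]
A−BK = [-0.2779 0.3942; -2.1389 2.1971]
AᵀP(A−BK) = [0.7876 0.0339; 0.0339 0.9984]
P' = Q + AᵀP(A−BK) = [10.7876 -1.9661; -1.9661 4.9984]
tr(P') = 15.7859

-0.3651 -0.4588 0.2738 0.3441


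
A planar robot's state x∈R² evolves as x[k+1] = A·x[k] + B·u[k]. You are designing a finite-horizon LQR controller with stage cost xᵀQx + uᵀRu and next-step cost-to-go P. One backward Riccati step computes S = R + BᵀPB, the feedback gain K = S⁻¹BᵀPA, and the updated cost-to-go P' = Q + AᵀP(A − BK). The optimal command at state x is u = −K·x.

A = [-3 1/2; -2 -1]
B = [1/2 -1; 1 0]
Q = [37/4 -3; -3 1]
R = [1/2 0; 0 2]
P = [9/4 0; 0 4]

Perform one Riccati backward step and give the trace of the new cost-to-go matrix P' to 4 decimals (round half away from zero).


17.8210

BᵀP = [1.1250 4.0000; -2.2500 0.0000]
S = R + BᵀPB = [1/2 0; 0 2] + [4.5625 -1.1250; -1.1250 2.2500] = [5.0625 -1.1250; -1.1250 4.2500]
BᵀPA = [-11.3750 -3.4375; 6.7500 -1.1250]
K = S⁻¹·BᵀPA = [-2.0123 -0.7840; 1.0556 -0.4722]
A−BK = [-0.9383 0.4198; 0.0123 -0.2160]
AᵀP(A−BK) = [6.2346 -1.1049; -1.1049 1.3364]
P' = Q + AᵀP(A−BK) = [15.4846 -4.1049; -4.1049 2.3364]
tr(P') = 17.8210


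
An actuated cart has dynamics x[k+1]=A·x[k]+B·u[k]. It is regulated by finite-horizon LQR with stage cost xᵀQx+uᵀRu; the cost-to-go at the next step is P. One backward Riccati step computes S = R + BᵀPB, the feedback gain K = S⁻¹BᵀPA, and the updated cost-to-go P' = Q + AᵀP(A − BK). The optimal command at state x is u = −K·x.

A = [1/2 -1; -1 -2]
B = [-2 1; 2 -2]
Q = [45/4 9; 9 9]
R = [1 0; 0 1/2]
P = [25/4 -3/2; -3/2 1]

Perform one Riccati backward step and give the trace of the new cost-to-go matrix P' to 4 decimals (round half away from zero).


BᵀP = [-15.5000 5.0000; 9.2500 -3.5000]
S = R + BᵀPB = [1 0; 0 1/2] + [41.0000 -25.5000; -25.5000 16.2500] = [42.0000 -25.5000; -25.5000 16.7500]
BᵀPA = [-12.7500 5.5000; 8.1250 -2.2500]
K = S⁻¹·BᵀPA = [-0.1197 0.6526; 0.3028 0.8592]
A−BK = [-0.0423 -0.5540; -0.1549 -1.5869]
AᵀP(A−BK) = [0.0757 0.2148; 0.2148 2.5939]
P' = Q + AᵀP(A−BK) = [11.3257 9.2148; 9.2148 11.5939]
tr(P') = 22.9196

22.9196


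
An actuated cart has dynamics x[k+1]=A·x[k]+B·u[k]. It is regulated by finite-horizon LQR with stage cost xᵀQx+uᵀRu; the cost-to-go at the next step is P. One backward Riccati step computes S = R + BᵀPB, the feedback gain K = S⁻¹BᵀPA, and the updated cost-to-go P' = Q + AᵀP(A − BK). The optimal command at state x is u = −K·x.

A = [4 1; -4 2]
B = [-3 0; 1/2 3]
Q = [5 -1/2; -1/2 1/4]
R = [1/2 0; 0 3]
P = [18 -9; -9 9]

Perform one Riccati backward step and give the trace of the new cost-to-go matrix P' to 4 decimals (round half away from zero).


BᵀP = [-58.5000 31.5000; -27.0000 27.0000]
S = R + BᵀPB = [1/2 0; 0 3] + [191.2500 94.5000; 94.5000 81.0000] = [191.7500 94.5000; 94.5000 84.0000]
BᵀPA = [-360.0000 4.5000; -216.0000 27.0000]
K = S⁻¹·BᵀPA = [-1.3694 -0.3029; -1.0308 0.6621]
A−BK = [-0.1083 0.0914; -0.2228 0.1650]
AᵀP(A−BK) = [4.3490 -2.0052; -2.0052 1.4851]
P' = Q + AᵀP(A−BK) = [9.3490 -2.5052; -2.5052 1.7351]
tr(P') = 11.0842

11.0842


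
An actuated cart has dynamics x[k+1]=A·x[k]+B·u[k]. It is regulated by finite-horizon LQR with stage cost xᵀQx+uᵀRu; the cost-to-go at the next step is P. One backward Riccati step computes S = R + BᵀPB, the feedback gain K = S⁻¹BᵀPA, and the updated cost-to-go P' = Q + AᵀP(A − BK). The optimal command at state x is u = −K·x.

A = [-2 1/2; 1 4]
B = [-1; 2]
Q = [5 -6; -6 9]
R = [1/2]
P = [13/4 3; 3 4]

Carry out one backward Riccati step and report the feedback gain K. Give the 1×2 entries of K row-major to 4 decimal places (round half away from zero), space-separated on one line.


-0.0645 2.7581

BᵀP = [2.7500 5.0000]
S = R + BᵀPB = [1/2] + [7.2500] = [7.7500]
BᵀPA = [-0.5000 21.3750]
K = S⁻¹·BᵀPA = [-0.0645 2.7581]
A−BK = [-2.0645 3.2581; 1.1290 -1.5161]
AᵀP(A−BK) = [4.9677 -8.3710; -8.3710 17.8589]
P' = Q + AᵀP(A−BK) = [9.9677 -14.3710; -14.3710 26.8589]
tr(P') = 36.8266


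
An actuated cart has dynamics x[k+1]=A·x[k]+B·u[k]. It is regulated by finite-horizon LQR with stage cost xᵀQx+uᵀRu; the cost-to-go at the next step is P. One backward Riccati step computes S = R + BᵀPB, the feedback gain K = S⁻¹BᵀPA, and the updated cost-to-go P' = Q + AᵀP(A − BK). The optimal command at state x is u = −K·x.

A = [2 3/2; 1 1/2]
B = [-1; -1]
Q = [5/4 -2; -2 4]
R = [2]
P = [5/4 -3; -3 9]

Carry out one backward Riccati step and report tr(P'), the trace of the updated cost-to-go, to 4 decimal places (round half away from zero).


6.7900

BᵀP = [1.7500 -6.0000]
S = R + BᵀPB = [2] + [4.2500] = [6.2500]
BᵀPA = [-2.5000 -0.3750]
K = S⁻¹·BᵀPA = [-0.4000 -0.0600]
A−BK = [1.6000 1.4400; 0.6000 0.4400]
AᵀP(A−BK) = [1.0000 0.6000; 0.6000 0.5400]
P' = Q + AᵀP(A−BK) = [2.2500 -1.4000; -1.4000 4.5400]
tr(P') = 6.7900
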